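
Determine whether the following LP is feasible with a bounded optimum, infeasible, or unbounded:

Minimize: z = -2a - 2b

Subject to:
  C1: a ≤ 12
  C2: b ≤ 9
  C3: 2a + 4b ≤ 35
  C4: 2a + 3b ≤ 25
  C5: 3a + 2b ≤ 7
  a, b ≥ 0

Feasible with a bounded optimal solution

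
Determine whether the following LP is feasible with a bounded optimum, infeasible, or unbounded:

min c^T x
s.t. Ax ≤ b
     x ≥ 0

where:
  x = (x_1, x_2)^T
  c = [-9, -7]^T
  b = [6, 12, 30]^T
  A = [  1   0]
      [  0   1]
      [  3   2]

Feasible with a bounded optimal solution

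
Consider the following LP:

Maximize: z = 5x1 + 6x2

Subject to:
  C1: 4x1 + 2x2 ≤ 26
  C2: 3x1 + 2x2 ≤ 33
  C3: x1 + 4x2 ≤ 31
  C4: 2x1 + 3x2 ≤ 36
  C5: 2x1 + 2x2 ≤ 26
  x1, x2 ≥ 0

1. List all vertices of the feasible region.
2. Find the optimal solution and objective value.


1. (0, 0), (6.5, 0), (3, 7), (0, 7.75)
2. x1 = 3, x2 = 7, z = 57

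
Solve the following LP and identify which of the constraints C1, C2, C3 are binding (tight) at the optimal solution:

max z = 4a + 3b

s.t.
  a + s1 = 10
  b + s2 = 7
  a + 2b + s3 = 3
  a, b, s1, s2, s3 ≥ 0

At a = 3, b = 0, compute slack b - a·x for each constraint:
  C1: 10 − 3 = 7  (slack)
  C2: 7 − 0 = 7  (slack)
  C3: 3 − 3 = 0  (binding)

Optimal: a = 3, b = 0
Binding: C3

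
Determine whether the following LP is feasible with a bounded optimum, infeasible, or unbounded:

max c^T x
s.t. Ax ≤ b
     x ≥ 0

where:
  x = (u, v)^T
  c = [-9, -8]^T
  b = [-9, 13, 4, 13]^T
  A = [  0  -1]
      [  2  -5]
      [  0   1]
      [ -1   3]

Infeasible (no feasible solution exists)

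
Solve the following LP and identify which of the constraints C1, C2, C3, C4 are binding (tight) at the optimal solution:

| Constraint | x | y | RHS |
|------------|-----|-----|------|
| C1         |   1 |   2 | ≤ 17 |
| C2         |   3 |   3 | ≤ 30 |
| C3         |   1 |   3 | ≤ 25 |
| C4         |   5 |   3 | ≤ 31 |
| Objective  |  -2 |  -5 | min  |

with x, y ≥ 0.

At x = 1, y = 8, compute slack b - a·x for each constraint:
  C1: 17 − 17 = 0  (binding)
  C2: 30 − 27 = 3  (slack)
  C3: 25 − 25 = 0  (binding)
  C4: 31 − 29 = 2  (slack)

Optimal: x = 1, y = 8
Binding: C1, C3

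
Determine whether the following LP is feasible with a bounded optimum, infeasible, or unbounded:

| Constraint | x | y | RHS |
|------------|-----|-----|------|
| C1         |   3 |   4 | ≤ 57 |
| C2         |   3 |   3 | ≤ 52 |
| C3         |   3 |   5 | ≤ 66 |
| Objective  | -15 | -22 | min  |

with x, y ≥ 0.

Feasible with a bounded optimal solution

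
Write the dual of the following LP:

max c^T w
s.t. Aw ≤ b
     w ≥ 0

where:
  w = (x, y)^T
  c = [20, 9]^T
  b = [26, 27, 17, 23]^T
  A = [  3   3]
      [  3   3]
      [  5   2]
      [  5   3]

Primal max cᵀx s.t. Ax ≤ b, x ≥ 0  →  Dual min bᵀy s.t. Aᵀy ≥ c, y ≥ 0.

Minimize: z = 26y1 + 27y2 + 17y3 + 23y4

Subject to:
  3y1 + 3y2 + 5y3 + 5y4 ≥ 20
  3y1 + 3y2 + 2y3 + 3y4 ≥ 9
  y1, y2, y3, y4 ≥ 0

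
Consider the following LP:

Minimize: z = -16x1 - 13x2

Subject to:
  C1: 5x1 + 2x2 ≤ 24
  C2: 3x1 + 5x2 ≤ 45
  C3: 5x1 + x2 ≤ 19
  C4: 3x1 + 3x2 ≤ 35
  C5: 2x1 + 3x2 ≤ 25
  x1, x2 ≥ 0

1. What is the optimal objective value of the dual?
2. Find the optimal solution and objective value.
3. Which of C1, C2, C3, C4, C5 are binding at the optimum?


1. -123
2. x1 = 2, x2 = 7, z = -123
3. C1, C5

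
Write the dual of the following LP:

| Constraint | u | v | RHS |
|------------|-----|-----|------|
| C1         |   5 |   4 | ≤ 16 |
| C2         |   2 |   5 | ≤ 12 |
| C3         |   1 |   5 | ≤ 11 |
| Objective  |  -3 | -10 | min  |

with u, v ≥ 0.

Primal min cᵀx s.t. Ax ≤ b, x ≥ 0  →  Dual max −bᵀy s.t. Aᵀy ≥ −c, y ≥ 0.

Maximize: z = -16y1 - 12y2 - 11y3

Subject to:
  5y1 + 2y2 + y3 ≥ 3
  4y1 + 5y2 + 5y3 ≥ 10
  y1, y2, y3 ≥ 0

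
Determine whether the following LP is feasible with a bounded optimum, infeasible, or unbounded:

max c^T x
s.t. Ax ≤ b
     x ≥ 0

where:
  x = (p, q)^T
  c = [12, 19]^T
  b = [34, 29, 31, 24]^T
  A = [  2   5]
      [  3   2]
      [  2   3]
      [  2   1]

Feasible with a bounded optimal solution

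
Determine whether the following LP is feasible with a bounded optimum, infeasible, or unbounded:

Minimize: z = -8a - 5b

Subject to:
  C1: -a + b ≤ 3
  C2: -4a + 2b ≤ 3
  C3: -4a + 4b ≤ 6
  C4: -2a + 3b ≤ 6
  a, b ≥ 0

Unbounded (objective can decrease without bound)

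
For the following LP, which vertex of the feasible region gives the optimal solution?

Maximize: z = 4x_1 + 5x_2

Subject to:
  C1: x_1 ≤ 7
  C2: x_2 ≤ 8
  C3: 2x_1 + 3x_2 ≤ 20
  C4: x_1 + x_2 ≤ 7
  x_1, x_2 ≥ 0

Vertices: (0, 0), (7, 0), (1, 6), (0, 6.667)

Evaluate the objective at each vertex of the feasible region:
  z(0, 0) = 0
  z(7, 0) = 28
  z(1, 6) = 34  ←
  z(0, 6.667) = 33.33
The maximum is at x_1 = 1, x_2 = 6.

(1, 6)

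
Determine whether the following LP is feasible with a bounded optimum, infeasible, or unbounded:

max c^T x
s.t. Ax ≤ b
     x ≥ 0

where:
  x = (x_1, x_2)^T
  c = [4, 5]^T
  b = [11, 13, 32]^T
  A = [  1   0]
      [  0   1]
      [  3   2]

Feasible with a bounded optimal solution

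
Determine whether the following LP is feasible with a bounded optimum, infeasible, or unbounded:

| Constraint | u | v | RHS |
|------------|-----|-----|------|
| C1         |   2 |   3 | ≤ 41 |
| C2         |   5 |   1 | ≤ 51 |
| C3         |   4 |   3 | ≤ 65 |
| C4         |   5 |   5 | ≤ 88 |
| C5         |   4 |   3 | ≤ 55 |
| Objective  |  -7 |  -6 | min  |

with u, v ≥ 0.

Feasible with a bounded optimal solution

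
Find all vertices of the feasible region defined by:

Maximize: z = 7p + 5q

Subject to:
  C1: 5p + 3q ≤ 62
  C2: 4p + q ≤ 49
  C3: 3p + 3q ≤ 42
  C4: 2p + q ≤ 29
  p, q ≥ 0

(0, 0), (12.25, 0), (12.14, 0.4286), (10, 4), (0, 14)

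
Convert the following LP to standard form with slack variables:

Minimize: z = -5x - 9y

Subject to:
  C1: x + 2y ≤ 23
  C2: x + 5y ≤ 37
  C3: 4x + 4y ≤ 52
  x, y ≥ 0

min z = -5x - 9y

s.t.
  x + 2y + s1 = 23
  x + 5y + s2 = 37
  4x + 4y + s3 = 52
  x, y, s1, s2, s3 ≥ 0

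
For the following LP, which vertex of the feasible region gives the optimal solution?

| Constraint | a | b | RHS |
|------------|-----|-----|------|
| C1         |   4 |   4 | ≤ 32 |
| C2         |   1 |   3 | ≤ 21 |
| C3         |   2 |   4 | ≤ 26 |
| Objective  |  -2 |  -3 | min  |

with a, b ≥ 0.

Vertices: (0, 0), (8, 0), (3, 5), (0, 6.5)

Evaluate the objective at each vertex of the feasible region:
  z(0, 0) = 0
  z(8, 0) = -16
  z(3, 5) = -21  ←
  z(0, 6.5) = -19.5
The minimum is at a = 3, b = 5.

(3, 5)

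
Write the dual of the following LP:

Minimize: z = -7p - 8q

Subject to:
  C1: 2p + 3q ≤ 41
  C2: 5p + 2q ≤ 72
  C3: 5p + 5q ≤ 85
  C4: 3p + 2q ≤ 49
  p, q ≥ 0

Primal min cᵀx s.t. Ax ≤ b, x ≥ 0  →  Dual max −bᵀy s.t. Aᵀy ≥ −c, y ≥ 0.

Maximize: z = -41y1 - 72y2 - 85y3 - 49y4

Subject to:
  2y1 + 5y2 + 5y3 + 3y4 ≥ 7
  3y1 + 2y2 + 5y3 + 2y4 ≥ 8
  y1, y2, y3, y4 ≥ 0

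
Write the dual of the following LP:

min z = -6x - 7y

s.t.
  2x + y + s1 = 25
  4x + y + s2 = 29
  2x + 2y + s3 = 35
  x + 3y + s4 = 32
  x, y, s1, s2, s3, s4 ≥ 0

Primal min cᵀx s.t. Ax ≤ b, x ≥ 0  →  Dual max −bᵀy s.t. Aᵀy ≥ −c, y ≥ 0.

Maximize: z = -25y1 - 29y2 - 35y3 - 32y4

Subject to:
  2y1 + 4y2 + 2y3 + y4 ≥ 6
  y1 + y2 + 2y3 + 3y4 ≥ 7
  y1, y2, y3, y4 ≥ 0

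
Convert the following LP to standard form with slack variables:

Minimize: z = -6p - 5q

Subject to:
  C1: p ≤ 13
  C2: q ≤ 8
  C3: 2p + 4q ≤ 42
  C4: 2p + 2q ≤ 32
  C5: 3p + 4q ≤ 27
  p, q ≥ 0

min z = -6p - 5q

s.t.
  p + s1 = 13
  q + s2 = 8
  2p + 4q + s3 = 42
  2p + 2q + s4 = 32
  3p + 4q + s5 = 27
  p, q, s1, s2, s3, s4, s5 ≥ 0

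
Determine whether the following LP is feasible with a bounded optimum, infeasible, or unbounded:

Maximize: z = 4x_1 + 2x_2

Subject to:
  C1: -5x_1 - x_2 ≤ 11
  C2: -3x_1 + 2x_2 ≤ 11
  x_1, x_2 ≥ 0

Unbounded (objective can increase without bound)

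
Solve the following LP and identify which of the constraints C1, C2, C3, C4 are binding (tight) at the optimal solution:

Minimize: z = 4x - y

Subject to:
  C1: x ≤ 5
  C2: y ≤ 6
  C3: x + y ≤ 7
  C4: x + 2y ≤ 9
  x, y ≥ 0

At x = 0, y = 4.5, compute slack b - a·x for each constraint:
  C1: 5 − 0 = 5  (slack)
  C2: 6 − 4.5 = 1.5  (slack)
  C3: 7 − 4.5 = 2.5  (slack)
  C4: 9 − 9 = 0  (binding)

Optimal: x = 0, y = 4.5
Binding: C4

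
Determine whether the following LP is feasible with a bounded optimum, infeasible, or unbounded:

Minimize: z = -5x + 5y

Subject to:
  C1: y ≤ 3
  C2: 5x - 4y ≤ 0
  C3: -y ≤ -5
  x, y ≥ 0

Infeasible (no feasible solution exists)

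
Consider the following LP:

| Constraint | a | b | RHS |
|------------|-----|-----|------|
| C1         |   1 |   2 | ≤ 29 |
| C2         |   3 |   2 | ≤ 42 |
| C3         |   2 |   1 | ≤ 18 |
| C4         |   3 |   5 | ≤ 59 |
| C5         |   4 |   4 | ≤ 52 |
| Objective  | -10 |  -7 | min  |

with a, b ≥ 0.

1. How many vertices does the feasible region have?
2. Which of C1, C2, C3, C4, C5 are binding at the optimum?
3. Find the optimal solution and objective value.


1. 5
2. C3, C5
3. a = 5, b = 8, z = -106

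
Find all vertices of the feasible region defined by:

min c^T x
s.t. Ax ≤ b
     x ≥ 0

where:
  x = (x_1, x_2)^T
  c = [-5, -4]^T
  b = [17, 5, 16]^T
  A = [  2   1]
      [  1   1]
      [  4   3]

(0, 0), (4, 0), (1, 4), (0, 5)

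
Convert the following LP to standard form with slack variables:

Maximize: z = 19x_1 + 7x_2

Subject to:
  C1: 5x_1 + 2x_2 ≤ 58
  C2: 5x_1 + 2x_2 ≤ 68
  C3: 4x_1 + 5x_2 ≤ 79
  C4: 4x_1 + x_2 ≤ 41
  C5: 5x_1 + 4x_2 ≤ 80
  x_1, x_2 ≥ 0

max z = 19x_1 + 7x_2

s.t.
  5x_1 + 2x_2 + s1 = 58
  5x_1 + 2x_2 + s2 = 68
  4x_1 + 5x_2 + s3 = 79
  4x_1 + x_2 + s4 = 41
  5x_1 + 4x_2 + s5 = 80
  x_1, x_2, s1, s2, s3, s4, s5 ≥ 0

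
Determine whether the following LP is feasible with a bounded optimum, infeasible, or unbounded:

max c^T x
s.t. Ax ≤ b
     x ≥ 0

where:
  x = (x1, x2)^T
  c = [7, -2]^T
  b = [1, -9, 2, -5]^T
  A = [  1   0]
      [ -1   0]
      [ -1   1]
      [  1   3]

Infeasible (no feasible solution exists)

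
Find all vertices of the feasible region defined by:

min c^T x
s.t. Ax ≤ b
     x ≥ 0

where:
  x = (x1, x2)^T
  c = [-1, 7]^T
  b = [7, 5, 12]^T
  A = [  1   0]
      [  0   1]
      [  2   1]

(0, 0), (6, 0), (3.5, 5), (0, 5)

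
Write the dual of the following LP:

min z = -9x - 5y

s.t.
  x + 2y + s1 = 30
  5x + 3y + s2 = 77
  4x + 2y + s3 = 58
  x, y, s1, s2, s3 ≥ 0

Primal min cᵀx s.t. Ax ≤ b, x ≥ 0  →  Dual max −bᵀy s.t. Aᵀy ≥ −c, y ≥ 0.

Maximize: z = -30y1 - 77y2 - 58y3

Subject to:
  y1 + 5y2 + 4y3 ≥ 9
  2y1 + 3y2 + 2y3 ≥ 5
  y1, y2, y3 ≥ 0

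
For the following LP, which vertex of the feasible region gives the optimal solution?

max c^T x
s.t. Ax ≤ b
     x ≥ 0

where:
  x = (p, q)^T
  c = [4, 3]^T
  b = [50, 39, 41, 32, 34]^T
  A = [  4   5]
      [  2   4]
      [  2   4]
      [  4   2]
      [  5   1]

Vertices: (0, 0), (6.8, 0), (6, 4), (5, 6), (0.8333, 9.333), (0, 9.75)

Evaluate the objective at each vertex of the feasible region:
  z(0, 0) = 0
  z(6.8, 0) = 27.2
  z(6, 4) = 36
  z(5, 6) = 38  ←
  z(0.8333, 9.333) = 31.33
  z(0, 9.75) = 29.25
The maximum is at p = 5, q = 6.

(5, 6)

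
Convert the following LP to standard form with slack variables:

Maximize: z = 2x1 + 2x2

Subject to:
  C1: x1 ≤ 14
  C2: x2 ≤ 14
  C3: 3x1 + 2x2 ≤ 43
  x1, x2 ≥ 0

max z = 2x1 + 2x2

s.t.
  x1 + s1 = 14
  x2 + s2 = 14
  3x1 + 2x2 + s3 = 43
  x1, x2, s1, s2, s3 ≥ 0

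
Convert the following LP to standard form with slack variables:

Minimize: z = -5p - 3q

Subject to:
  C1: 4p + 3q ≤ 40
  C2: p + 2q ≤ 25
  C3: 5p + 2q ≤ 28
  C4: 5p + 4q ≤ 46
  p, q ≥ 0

min z = -5p - 3q

s.t.
  4p + 3q + s1 = 40
  p + 2q + s2 = 25
  5p + 2q + s3 = 28
  5p + 4q + s4 = 46
  p, q, s1, s2, s3, s4 ≥ 0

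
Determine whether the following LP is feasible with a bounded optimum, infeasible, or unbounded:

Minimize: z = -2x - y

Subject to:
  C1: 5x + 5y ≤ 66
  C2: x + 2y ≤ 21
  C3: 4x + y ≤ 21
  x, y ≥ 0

Feasible with a bounded optimal solution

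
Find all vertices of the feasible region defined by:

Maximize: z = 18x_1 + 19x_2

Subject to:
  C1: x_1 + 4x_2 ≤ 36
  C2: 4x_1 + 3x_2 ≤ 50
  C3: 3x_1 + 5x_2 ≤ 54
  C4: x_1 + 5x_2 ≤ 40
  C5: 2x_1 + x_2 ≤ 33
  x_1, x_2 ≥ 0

(0, 0), (12.5, 0), (8, 6), (7, 6.6), (0, 8)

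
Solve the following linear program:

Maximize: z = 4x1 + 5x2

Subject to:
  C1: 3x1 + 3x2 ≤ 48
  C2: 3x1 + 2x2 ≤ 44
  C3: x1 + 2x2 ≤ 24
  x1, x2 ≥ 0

Evaluate the objective at each vertex of the feasible region:
  z(0, 0) = 0
  z(14.67, 0) = 58.67
  z(12, 4) = 68
  z(8, 8) = 72  ←
  z(0, 12) = 60
The maximum is at x1 = 8, x2 = 8.

x1 = 8, x2 = 8, z = 72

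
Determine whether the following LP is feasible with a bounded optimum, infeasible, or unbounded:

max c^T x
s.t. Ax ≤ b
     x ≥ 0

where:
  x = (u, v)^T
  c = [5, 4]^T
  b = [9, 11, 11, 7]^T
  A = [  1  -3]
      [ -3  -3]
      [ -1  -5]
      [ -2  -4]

Unbounded (objective can increase without bound)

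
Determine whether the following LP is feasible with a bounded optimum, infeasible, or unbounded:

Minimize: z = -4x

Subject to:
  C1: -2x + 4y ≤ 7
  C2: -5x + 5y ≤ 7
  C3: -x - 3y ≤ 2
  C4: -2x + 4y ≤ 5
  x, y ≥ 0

Unbounded (objective can decrease without bound)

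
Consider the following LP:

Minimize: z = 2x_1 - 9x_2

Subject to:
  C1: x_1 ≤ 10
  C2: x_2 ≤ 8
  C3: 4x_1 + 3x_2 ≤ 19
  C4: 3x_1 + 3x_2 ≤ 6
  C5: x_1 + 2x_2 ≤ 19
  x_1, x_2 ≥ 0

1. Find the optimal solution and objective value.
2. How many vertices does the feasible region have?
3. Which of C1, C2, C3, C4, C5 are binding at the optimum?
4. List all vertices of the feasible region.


1. x_1 = 0, x_2 = 2, z = -18
2. 3
3. C4
4. (0, 0), (2, 0), (0, 2)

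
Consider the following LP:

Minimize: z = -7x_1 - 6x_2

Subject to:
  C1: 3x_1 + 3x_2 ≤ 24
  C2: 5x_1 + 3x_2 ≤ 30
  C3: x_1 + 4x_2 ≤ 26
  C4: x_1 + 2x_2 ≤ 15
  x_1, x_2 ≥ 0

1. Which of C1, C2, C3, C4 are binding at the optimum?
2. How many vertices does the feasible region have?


1. C1, C2
2. 5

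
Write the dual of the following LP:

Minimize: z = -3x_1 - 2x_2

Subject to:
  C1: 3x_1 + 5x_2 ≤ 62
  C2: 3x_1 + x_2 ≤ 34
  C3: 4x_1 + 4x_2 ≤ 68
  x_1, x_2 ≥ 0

Primal min cᵀx s.t. Ax ≤ b, x ≥ 0  →  Dual max −bᵀy s.t. Aᵀy ≥ −c, y ≥ 0.

Maximize: z = -62y1 - 34y2 - 68y3

Subject to:
  3y1 + 3y2 + 4y3 ≥ 3
  5y1 + y2 + 4y3 ≥ 2
  y1, y2, y3 ≥ 0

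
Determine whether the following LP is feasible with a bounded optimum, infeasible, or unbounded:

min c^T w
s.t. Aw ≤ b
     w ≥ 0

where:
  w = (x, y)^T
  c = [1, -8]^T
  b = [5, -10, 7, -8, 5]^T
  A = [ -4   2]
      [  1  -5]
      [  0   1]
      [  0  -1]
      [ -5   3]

Infeasible (no feasible solution exists)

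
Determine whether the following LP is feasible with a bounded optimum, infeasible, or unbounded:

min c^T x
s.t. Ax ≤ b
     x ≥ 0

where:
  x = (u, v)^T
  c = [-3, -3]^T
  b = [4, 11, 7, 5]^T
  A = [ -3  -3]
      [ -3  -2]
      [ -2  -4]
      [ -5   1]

Unbounded (objective can decrease without bound)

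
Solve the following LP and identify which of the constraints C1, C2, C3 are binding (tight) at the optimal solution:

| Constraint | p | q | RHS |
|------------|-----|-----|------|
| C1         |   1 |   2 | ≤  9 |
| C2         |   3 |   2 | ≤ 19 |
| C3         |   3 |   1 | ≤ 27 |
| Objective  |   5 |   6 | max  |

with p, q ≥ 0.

At p = 5, q = 2, compute slack b - a·x for each constraint:
  C1: 9 − 9 = 0  (binding)
  C2: 19 − 19 = 0  (binding)
  C3: 27 − 17 = 10  (slack)

Optimal: p = 5, q = 2
Binding: C1, C2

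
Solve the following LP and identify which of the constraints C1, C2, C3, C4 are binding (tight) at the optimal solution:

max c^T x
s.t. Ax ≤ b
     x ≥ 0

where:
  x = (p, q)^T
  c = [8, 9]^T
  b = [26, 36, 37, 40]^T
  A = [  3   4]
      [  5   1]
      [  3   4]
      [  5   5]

At p = 6, q = 2, compute slack b - a·x for each constraint:
  C1: 26 − 26 = 0  (binding)
  C2: 36 − 32 = 4  (slack)
  C3: 37 − 26 = 11  (slack)
  C4: 40 − 40 = 0  (binding)

Optimal: p = 6, q = 2
Binding: C1, C4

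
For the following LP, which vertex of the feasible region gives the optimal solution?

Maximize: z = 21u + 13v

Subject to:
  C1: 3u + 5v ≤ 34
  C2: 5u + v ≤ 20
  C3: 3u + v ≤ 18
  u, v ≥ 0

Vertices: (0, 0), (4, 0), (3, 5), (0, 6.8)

Evaluate the objective at each vertex of the feasible region:
  z(0, 0) = 0
  z(4, 0) = 84
  z(3, 5) = 128  ←
  z(0, 6.8) = 88.4
The maximum is at u = 3, v = 5.

(3, 5)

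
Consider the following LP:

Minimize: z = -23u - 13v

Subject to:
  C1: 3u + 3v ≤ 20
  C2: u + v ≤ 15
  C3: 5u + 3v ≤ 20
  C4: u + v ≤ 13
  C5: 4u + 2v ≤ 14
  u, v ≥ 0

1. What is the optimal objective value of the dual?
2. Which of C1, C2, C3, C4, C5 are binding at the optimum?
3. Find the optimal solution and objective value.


1. -88
2. C3, C5
3. u = 1, v = 5, z = -88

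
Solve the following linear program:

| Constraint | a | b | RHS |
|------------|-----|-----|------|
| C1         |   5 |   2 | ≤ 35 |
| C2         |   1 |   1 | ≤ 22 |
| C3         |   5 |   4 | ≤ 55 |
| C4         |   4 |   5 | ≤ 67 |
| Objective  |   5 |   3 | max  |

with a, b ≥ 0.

Evaluate the objective at each vertex of the feasible region:
  z(0, 0) = 0
  z(7, 0) = 35
  z(3, 10) = 45  ←
  z(0.7778, 12.78) = 42.22
  z(0, 13.4) = 40.2
The maximum is at a = 3, b = 10.

a = 3, b = 10, z = 45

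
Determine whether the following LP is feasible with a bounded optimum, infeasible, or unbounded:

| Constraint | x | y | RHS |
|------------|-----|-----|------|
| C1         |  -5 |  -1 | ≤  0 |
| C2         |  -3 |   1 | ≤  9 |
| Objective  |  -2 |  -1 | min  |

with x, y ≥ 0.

Unbounded (objective can decrease without bound)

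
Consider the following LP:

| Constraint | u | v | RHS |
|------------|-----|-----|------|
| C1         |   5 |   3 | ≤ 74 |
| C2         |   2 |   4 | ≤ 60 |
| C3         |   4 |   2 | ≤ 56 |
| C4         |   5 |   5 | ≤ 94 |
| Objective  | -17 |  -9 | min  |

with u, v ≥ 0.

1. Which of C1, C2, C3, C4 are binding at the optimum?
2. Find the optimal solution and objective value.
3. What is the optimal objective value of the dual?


1. C1, C3
2. u = 10, v = 8, z = -242
3. -242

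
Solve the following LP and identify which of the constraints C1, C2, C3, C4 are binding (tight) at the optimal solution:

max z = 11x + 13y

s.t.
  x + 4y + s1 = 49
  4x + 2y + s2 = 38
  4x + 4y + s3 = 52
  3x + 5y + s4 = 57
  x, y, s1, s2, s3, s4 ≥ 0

At x = 4, y = 9, compute slack b - a·x for each constraint:
  C1: 49 − 40 = 9  (slack)
  C2: 38 − 34 = 4  (slack)
  C3: 52 − 52 = 0  (binding)
  C4: 57 − 57 = 0  (binding)

Optimal: x = 4, y = 9
Binding: C3, C4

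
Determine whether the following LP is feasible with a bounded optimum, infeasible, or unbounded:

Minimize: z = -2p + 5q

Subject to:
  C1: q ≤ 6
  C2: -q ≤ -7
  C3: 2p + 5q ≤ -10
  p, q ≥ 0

Infeasible (no feasible solution exists)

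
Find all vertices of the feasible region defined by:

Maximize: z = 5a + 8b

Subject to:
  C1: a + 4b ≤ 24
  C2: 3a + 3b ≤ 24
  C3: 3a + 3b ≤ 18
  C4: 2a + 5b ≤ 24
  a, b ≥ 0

(0, 0), (6, 0), (2, 4), (0, 4.8)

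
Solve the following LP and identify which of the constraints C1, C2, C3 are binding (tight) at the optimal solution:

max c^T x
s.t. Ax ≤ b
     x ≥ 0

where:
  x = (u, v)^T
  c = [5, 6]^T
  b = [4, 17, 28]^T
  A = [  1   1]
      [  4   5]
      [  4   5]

At u = 3, v = 1, compute slack b - a·x for each constraint:
  C1: 4 − 4 = 0  (binding)
  C2: 17 − 17 = 0  (binding)
  C3: 28 − 17 = 11  (slack)

Optimal: u = 3, v = 1
Binding: C1, C2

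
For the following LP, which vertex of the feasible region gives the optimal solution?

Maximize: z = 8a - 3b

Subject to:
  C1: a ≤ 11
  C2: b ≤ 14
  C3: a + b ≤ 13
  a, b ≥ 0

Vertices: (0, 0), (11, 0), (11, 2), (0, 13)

Evaluate the objective at each vertex of the feasible region:
  z(0, 0) = 0
  z(11, 0) = 88  ←
  z(11, 2) = 82
  z(0, 13) = -39
The maximum is at a = 11, b = 0.

(11, 0)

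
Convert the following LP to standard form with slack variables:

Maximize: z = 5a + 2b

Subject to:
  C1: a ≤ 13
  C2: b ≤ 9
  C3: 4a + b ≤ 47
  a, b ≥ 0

max z = 5a + 2b

s.t.
  a + s1 = 13
  b + s2 = 9
  4a + b + s3 = 47
  a, b, s1, s2, s3 ≥ 0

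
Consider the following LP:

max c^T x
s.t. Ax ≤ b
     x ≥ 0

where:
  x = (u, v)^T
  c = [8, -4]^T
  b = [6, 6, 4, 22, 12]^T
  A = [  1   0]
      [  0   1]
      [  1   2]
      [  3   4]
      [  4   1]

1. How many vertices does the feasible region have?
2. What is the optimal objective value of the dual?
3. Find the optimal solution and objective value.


1. 4
2. 24
3. u = 3, v = 0, z = 24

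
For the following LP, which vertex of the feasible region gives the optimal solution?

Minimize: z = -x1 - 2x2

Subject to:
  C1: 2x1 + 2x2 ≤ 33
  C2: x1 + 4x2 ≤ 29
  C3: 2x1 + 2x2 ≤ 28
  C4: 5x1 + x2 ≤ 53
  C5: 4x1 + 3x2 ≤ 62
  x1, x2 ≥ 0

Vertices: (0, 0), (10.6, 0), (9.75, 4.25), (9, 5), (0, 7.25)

Evaluate the objective at each vertex of the feasible region:
  z(0, 0) = 0
  z(10.6, 0) = -10.6
  z(9.75, 4.25) = -18.25
  z(9, 5) = -19  ←
  z(0, 7.25) = -14.5
The minimum is at x1 = 9, x2 = 5.

(9, 5)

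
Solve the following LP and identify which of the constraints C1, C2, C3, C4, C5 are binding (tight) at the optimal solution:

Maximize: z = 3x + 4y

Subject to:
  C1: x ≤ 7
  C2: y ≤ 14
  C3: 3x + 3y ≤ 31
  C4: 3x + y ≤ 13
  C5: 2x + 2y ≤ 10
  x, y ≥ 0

At x = 0, y = 5, compute slack b - a·x for each constraint:
  C1: 7 − 0 = 7  (slack)
  C2: 14 − 5 = 9  (slack)
  C3: 31 − 15 = 16  (slack)
  C4: 13 − 5 = 8  (slack)
  C5: 10 − 10 = 0  (binding)

Optimal: x = 0, y = 5
Binding: C5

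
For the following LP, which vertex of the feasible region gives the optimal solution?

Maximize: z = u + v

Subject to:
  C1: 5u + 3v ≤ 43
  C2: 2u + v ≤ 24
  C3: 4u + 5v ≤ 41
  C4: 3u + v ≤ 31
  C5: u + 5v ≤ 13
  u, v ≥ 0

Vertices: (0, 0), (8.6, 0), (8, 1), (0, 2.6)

Evaluate the objective at each vertex of the feasible region:
  z(0, 0) = 0
  z(8.6, 0) = 8.6
  z(8, 1) = 9  ←
  z(0, 2.6) = 2.6
The maximum is at u = 8, v = 1.

(8, 1)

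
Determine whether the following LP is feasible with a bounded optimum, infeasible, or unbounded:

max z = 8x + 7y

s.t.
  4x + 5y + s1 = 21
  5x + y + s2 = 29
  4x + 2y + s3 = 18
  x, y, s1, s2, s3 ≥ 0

Feasible with a bounded optimal solution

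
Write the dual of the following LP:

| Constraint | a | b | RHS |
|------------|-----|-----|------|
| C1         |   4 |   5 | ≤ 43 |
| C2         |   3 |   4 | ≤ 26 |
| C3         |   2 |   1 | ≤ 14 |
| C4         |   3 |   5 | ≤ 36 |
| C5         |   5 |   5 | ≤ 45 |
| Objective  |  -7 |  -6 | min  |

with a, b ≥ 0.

Primal min cᵀx s.t. Ax ≤ b, x ≥ 0  →  Dual max −bᵀy s.t. Aᵀy ≥ −c, y ≥ 0.

Maximize: z = -43y1 - 26y2 - 14y3 - 36y4 - 45y5

Subject to:
  4y1 + 3y2 + 2y3 + 3y4 + 5y5 ≥ 7
  5y1 + 4y2 + y3 + 5y4 + 5y5 ≥ 6
  y1, y2, y3, y4, y5 ≥ 0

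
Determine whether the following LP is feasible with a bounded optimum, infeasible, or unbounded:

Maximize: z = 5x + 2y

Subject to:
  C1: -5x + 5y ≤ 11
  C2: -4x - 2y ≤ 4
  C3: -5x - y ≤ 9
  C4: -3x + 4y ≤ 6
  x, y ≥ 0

Unbounded (objective can increase without bound)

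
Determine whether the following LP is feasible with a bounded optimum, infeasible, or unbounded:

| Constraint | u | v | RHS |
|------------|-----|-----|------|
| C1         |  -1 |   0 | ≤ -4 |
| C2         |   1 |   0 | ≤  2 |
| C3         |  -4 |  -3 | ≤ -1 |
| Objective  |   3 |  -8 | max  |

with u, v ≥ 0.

Infeasible (no feasible solution exists)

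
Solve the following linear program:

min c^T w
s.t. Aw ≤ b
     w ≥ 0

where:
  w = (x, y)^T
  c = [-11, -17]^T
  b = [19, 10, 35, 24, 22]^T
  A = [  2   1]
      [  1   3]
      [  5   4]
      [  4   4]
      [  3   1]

Evaluate the objective at each vertex of the feasible region:
  z(0, 0) = 0
  z(6, 0) = -66
  z(4, 2) = -78  ←
  z(0, 3.333) = -56.67
The minimum is at x = 4, y = 2.

x = 4, y = 2, z = -78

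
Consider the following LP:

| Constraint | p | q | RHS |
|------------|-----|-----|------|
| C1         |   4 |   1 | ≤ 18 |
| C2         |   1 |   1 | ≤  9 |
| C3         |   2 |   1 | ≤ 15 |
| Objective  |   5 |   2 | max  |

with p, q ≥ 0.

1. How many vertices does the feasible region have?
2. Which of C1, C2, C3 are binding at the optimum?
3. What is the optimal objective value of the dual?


1. 4
2. C1, C2
3. 27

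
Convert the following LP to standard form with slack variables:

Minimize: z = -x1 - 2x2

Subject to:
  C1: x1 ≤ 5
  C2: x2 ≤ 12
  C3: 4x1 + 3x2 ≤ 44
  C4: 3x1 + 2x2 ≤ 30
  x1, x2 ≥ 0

min z = -x1 - 2x2

s.t.
  x1 + s1 = 5
  x2 + s2 = 12
  4x1 + 3x2 + s3 = 44
  3x1 + 2x2 + s4 = 30
  x1, x2, s1, s2, s3, s4 ≥ 0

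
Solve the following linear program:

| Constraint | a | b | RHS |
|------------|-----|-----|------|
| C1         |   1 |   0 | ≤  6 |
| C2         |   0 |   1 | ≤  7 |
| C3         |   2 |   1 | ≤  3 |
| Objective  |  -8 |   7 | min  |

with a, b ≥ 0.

Evaluate the objective at each vertex of the feasible region:
  z(0, 0) = 0
  z(1.5, 0) = -12  ←
  z(0, 3) = 21
The minimum is at a = 1.5, b = 0.

a = 1.5, b = 0, z = -12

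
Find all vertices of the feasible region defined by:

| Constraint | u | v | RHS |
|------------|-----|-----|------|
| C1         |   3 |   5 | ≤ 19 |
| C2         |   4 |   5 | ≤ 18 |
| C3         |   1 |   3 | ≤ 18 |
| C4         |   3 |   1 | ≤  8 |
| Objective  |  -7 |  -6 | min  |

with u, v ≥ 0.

(0, 0), (2.667, 0), (2, 2), (0, 3.6)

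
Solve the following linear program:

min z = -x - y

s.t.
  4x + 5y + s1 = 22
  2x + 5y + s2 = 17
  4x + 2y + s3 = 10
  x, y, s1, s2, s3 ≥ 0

Evaluate the objective at each vertex of the feasible region:
  z(0, 0) = 0
  z(2.5, 0) = -2.5
  z(1, 3) = -4  ←
  z(0, 3.4) = -3.4
The minimum is at x = 1, y = 3.

x = 1, y = 3, z = -4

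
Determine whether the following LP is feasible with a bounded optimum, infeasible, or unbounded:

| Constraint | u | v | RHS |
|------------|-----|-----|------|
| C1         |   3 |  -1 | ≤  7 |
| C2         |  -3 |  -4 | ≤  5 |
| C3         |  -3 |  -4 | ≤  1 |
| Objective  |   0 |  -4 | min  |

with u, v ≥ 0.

Unbounded (objective can decrease without bound)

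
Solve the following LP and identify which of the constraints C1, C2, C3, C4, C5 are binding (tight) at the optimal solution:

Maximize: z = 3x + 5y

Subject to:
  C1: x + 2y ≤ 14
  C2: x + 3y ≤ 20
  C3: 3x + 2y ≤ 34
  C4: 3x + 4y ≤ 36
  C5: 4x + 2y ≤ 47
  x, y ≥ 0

At x = 8, y = 3, compute slack b - a·x for each constraint:
  C1: 14 − 14 = 0  (binding)
  C2: 20 − 17 = 3  (slack)
  C3: 34 − 30 = 4  (slack)
  C4: 36 − 36 = 0  (binding)
  C5: 47 − 38 = 9  (slack)

Optimal: x = 8, y = 3
Binding: C1, C4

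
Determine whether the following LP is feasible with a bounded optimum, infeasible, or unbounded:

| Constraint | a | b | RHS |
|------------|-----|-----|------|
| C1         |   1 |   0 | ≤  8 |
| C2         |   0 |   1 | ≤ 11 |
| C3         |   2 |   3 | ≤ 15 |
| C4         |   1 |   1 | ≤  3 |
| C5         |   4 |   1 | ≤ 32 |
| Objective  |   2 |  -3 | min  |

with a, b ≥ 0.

Feasible with a bounded optimal solution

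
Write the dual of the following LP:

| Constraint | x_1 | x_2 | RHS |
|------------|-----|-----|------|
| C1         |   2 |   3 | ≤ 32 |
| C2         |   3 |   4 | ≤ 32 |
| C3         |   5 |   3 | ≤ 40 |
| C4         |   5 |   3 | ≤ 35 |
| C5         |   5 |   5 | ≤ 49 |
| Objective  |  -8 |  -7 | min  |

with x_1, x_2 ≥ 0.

Primal min cᵀx s.t. Ax ≤ b, x ≥ 0  →  Dual max −bᵀy s.t. Aᵀy ≥ −c, y ≥ 0.

Maximize: z = -32y1 - 32y2 - 40y3 - 35y4 - 49y5

Subject to:
  2y1 + 3y2 + 5y3 + 5y4 + 5y5 ≥ 8
  3y1 + 4y2 + 3y3 + 3y4 + 5y5 ≥ 7
  y1, y2, y3, y4, y5 ≥ 0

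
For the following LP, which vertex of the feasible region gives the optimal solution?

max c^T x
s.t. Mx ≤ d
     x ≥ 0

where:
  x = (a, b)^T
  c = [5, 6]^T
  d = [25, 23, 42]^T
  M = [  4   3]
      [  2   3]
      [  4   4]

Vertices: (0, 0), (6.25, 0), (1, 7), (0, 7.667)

Evaluate the objective at each vertex of the feasible region:
  z(0, 0) = 0
  z(6.25, 0) = 31.25
  z(1, 7) = 47  ←
  z(0, 7.667) = 46
The maximum is at a = 1, b = 7.

(1, 7)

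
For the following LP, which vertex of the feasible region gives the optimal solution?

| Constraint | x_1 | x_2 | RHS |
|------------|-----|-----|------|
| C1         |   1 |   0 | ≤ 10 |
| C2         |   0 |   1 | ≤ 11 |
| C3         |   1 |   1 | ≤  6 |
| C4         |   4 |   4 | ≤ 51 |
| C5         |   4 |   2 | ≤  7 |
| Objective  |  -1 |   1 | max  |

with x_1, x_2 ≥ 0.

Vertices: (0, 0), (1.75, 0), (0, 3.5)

Evaluate the objective at each vertex of the feasible region:
  z(0, 0) = 0
  z(1.75, 0) = -1.75
  z(0, 3.5) = 3.5  ←
The maximum is at x_1 = 0, x_2 = 3.5.

(0, 3.5)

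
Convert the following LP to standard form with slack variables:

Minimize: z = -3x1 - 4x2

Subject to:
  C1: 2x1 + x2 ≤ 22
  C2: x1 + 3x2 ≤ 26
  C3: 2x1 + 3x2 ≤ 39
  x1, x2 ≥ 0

min z = -3x1 - 4x2

s.t.
  2x1 + x2 + s1 = 22
  x1 + 3x2 + s2 = 26
  2x1 + 3x2 + s3 = 39
  x1, x2, s1, s2, s3 ≥ 0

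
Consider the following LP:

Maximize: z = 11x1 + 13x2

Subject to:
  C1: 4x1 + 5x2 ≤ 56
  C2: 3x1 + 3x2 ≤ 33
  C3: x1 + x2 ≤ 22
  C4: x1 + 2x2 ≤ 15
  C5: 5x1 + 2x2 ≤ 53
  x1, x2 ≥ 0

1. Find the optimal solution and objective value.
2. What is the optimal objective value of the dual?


1. x1 = 7, x2 = 4, z = 129
2. 129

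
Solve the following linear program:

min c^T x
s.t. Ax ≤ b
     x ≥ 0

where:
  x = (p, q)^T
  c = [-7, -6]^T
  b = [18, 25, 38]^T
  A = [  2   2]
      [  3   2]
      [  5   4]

Evaluate the objective at each vertex of the feasible region:
  z(0, 0) = 0
  z(7.6, 0) = -53.2
  z(2, 7) = -56  ←
  z(0, 9) = -54
The minimum is at p = 2, q = 7.

p = 2, q = 7, z = -56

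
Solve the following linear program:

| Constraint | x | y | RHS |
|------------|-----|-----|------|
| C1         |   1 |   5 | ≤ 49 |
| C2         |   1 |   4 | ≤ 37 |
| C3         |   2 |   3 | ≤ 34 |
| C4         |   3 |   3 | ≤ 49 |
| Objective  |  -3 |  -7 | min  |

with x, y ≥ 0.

Evaluate the objective at each vertex of the feasible region:
  z(0, 0) = 0
  z(16.33, 0) = -49
  z(15, 1.333) = -54.33
  z(5, 8) = -71  ←
  z(0, 9.25) = -64.75
The minimum is at x = 5, y = 8.

x = 5, y = 8, z = -71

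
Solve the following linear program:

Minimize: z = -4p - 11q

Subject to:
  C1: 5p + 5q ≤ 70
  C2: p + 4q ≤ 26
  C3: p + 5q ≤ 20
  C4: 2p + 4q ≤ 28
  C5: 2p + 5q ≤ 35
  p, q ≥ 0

Evaluate the objective at each vertex of the feasible region:
  z(0, 0) = 0
  z(14, 0) = -56
  z(10, 2) = -62  ←
  z(0, 4) = -44
The minimum is at p = 10, q = 2.

p = 10, q = 2, z = -62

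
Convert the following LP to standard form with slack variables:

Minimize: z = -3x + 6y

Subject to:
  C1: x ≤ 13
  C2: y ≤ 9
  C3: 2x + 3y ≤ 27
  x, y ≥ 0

min z = -3x + 6y

s.t.
  x + s1 = 13
  y + s2 = 9
  2x + 3y + s3 = 27
  x, y, s1, s2, s3 ≥ 0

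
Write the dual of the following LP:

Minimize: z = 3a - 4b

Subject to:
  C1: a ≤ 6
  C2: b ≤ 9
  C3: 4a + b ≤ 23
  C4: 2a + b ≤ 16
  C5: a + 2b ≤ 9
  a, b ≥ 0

Primal min cᵀx s.t. Ax ≤ b, x ≥ 0  →  Dual max −bᵀy s.t. Aᵀy ≥ −c, y ≥ 0.

Maximize: z = -6y1 - 9y2 - 23y3 - 16y4 - 9y5

Subject to:
  y1 + 4y3 + 2y4 + y5 ≥ -3
  y2 + y3 + y4 + 2y5 ≥ 4
  y1, y2, y3, y4, y5 ≥ 0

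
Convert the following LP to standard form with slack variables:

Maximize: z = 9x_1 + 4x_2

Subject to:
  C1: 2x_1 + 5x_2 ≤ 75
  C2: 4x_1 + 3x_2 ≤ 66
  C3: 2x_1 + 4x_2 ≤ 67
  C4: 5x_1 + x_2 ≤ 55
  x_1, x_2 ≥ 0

max z = 9x_1 + 4x_2

s.t.
  2x_1 + 5x_2 + s1 = 75
  4x_1 + 3x_2 + s2 = 66
  2x_1 + 4x_2 + s3 = 67
  5x_1 + x_2 + s4 = 55
  x_1, x_2, s1, s2, s3, s4 ≥ 0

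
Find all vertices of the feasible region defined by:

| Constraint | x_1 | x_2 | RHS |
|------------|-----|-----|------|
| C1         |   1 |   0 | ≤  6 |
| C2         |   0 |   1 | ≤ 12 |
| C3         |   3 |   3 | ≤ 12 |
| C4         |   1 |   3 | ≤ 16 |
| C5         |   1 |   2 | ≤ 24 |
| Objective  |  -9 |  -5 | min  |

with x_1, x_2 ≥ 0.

(0, 0), (4, 0), (0, 4)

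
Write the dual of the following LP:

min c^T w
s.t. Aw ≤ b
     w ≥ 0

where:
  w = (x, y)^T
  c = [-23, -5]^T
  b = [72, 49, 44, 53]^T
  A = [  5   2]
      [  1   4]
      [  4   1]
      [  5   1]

Primal min cᵀx s.t. Ax ≤ b, x ≥ 0  →  Dual max −bᵀy s.t. Aᵀy ≥ −c, y ≥ 0.

Maximize: z = -72y1 - 49y2 - 44y3 - 53y4

Subject to:
  5y1 + y2 + 4y3 + 5y4 ≥ 23
  2y1 + 4y2 + y3 + y4 ≥ 5
  y1, y2, y3, y4 ≥ 0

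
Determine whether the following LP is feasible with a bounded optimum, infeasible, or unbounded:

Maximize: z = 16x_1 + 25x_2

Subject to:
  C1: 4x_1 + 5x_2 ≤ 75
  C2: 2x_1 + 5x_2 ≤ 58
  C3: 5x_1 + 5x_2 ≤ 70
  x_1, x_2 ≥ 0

Feasible with a bounded optimal solution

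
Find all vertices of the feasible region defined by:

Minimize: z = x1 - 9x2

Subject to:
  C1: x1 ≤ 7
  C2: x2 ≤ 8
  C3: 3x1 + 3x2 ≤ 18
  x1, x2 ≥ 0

(0, 0), (6, 0), (0, 6)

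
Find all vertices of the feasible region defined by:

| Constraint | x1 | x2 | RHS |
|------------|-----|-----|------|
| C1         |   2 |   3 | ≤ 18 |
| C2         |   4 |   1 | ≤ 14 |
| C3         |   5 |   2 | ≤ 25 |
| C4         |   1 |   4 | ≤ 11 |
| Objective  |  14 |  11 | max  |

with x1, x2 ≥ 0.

(0, 0), (3.5, 0), (3, 2), (0, 2.75)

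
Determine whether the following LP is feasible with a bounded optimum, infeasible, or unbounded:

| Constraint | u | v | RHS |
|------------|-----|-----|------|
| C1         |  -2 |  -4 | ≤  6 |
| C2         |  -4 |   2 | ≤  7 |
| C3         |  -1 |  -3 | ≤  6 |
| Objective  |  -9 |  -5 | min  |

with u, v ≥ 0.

Unbounded (objective can decrease without bound)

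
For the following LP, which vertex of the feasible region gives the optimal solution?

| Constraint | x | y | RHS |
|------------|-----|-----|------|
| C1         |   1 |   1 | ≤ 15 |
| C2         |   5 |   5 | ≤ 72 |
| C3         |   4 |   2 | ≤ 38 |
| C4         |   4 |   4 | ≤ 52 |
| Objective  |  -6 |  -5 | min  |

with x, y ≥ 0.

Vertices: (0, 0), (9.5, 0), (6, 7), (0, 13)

Evaluate the objective at each vertex of the feasible region:
  z(0, 0) = 0
  z(9.5, 0) = -57
  z(6, 7) = -71  ←
  z(0, 13) = -65
The minimum is at x = 6, y = 7.

(6, 7)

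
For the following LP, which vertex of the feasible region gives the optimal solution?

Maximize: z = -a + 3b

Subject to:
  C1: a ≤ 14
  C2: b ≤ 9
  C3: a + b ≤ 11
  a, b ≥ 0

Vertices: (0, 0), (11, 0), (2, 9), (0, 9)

Evaluate the objective at each vertex of the feasible region:
  z(0, 0) = 0
  z(11, 0) = -11
  z(2, 9) = 25
  z(0, 9) = 27  ←
The maximum is at a = 0, b = 9.

(0, 9)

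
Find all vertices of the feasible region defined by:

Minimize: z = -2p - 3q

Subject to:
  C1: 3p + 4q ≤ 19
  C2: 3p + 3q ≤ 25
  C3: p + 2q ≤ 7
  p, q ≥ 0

(0, 0), (6.333, 0), (5, 1), (0, 3.5)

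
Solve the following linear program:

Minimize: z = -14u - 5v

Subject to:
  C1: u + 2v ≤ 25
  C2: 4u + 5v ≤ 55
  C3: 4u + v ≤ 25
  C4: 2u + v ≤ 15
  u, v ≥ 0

Evaluate the objective at each vertex of the feasible region:
  z(0, 0) = 0
  z(6.25, 0) = -87.5
  z(5, 5) = -95  ←
  z(3.333, 8.333) = -88.33
  z(0, 11) = -55
The minimum is at u = 5, v = 5.

u = 5, v = 5, z = -95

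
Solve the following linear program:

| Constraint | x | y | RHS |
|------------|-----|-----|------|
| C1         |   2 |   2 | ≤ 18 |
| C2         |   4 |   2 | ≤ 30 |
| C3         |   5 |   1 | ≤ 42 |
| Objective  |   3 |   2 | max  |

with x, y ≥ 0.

Evaluate the objective at each vertex of the feasible region:
  z(0, 0) = 0
  z(7.5, 0) = 22.5
  z(6, 3) = 24  ←
  z(0, 9) = 18
The maximum is at x = 6, y = 3.

x = 6, y = 3, z = 24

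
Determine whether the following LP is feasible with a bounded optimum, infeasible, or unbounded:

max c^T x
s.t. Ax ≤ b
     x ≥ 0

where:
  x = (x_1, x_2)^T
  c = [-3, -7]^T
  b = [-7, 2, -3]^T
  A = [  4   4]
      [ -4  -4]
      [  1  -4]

Infeasible (no feasible solution exists)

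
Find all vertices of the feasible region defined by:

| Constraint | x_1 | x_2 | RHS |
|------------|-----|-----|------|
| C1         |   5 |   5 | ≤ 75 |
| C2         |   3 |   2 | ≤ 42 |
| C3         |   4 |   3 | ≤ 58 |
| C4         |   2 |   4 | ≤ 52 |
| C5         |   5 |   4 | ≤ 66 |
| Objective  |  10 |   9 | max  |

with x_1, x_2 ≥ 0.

(0, 0), (13.2, 0), (6, 9), (4, 11), (0, 13)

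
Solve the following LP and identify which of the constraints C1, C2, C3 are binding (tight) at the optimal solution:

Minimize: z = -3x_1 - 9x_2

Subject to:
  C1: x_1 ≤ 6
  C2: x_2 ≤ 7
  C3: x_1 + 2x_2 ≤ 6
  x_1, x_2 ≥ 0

At x_1 = 0, x_2 = 3, compute slack b - a·x for each constraint:
  C1: 6 − 0 = 6  (slack)
  C2: 7 − 3 = 4  (slack)
  C3: 6 − 6 = 0  (binding)

Optimal: x_1 = 0, x_2 = 3
Binding: C3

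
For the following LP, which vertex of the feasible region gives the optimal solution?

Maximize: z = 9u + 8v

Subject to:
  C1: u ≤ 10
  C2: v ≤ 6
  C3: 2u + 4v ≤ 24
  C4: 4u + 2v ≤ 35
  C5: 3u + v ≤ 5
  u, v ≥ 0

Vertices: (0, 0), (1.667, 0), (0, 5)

Evaluate the objective at each vertex of the feasible region:
  z(0, 0) = 0
  z(1.667, 0) = 15
  z(0, 5) = 40  ←
The maximum is at u = 0, v = 5.

(0, 5)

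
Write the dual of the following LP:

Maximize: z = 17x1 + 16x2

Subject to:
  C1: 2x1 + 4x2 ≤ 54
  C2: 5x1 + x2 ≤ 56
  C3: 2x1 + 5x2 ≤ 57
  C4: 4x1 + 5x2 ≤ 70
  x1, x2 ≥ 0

Primal max cᵀx s.t. Ax ≤ b, x ≥ 0  →  Dual min bᵀy s.t. Aᵀy ≥ c, y ≥ 0.

Minimize: z = 54y1 + 56y2 + 57y3 + 70y4

Subject to:
  2y1 + 5y2 + 2y3 + 4y4 ≥ 17
  4y1 + y2 + 5y3 + 5y4 ≥ 16
  y1, y2, y3, y4 ≥ 0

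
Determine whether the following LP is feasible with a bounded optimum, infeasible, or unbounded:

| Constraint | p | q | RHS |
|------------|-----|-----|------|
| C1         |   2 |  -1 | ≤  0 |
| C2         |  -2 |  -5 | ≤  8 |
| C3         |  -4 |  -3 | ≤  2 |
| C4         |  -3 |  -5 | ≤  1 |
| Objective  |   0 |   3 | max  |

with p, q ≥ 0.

Unbounded (objective can increase without bound)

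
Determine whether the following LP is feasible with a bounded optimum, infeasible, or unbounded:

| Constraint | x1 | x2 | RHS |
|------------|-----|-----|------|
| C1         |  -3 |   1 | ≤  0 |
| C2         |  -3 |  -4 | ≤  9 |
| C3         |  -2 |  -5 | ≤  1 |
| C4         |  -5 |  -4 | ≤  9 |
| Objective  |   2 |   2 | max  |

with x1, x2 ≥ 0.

Unbounded (objective can increase without bound)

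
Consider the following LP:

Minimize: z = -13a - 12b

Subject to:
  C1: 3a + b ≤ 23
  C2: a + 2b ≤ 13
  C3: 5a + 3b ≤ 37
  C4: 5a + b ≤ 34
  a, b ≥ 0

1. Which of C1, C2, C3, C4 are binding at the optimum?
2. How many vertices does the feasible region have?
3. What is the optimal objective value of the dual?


1. C2, C3
2. 5
3. -113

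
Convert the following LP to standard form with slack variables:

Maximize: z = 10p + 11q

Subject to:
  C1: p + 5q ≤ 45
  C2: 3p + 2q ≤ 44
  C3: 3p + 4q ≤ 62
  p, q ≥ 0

max z = 10p + 11q

s.t.
  p + 5q + s1 = 45
  3p + 2q + s2 = 44
  3p + 4q + s3 = 62
  p, q, s1, s2, s3 ≥ 0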